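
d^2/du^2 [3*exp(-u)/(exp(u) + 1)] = 3*exp(-u)/(exp(u) + 1) + 9*exp(u)/(exp(u) + 1)^3 + 3/(exp(u) + 1)^3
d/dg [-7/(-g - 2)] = -7/(g + 2)^2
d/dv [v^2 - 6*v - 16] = 2*v - 6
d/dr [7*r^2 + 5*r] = 14*r + 5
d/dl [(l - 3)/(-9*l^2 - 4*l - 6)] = 9*(l^2 - 6*l - 2)/(81*l^4 + 72*l^3 + 124*l^2 + 48*l + 36)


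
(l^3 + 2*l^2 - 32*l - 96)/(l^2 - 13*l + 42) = (l^2 + 8*l + 16)/(l - 7)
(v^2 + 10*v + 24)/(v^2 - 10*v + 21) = (v^2 + 10*v + 24)/(v^2 - 10*v + 21)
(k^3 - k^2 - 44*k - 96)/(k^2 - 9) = (k^2 - 4*k - 32)/(k - 3)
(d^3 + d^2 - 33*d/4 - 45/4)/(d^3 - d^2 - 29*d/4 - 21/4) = (2*d^2 - d - 15)/(2*d^2 - 5*d - 7)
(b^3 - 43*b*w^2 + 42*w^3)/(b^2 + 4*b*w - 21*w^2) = (-b^2 + 7*b*w - 6*w^2)/(-b + 3*w)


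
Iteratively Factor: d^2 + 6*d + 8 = (d + 2)*(d + 4)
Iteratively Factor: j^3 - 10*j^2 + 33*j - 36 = (j - 3)*(j^2 - 7*j + 12) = (j - 3)^2*(j - 4)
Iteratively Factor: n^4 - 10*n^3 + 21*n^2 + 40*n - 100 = (n + 2)*(n^3 - 12*n^2 + 45*n - 50) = (n - 5)*(n + 2)*(n^2 - 7*n + 10) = (n - 5)*(n - 2)*(n + 2)*(n - 5)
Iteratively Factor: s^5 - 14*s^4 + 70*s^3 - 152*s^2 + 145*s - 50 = (s - 5)*(s^4 - 9*s^3 + 25*s^2 - 27*s + 10) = (s - 5)*(s - 1)*(s^3 - 8*s^2 + 17*s - 10) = (s - 5)*(s - 1)^2*(s^2 - 7*s + 10) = (s - 5)^2*(s - 1)^2*(s - 2)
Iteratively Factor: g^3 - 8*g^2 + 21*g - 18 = (g - 2)*(g^2 - 6*g + 9) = (g - 3)*(g - 2)*(g - 3)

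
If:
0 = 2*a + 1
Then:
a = -1/2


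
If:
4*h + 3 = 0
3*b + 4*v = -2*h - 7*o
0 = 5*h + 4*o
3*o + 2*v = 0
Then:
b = 3/16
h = -3/4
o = 15/16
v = -45/32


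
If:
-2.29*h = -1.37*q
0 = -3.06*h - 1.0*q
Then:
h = 0.00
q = 0.00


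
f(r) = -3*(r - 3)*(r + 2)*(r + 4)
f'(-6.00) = -186.00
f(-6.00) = 216.00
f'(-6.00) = -186.00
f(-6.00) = 216.00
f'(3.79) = -167.50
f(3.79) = -106.90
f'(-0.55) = 37.18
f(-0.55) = 53.28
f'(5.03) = -288.25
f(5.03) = -386.60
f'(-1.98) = 30.36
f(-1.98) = 0.60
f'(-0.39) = 35.65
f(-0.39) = 59.11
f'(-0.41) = 35.87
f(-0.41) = 58.39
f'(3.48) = -141.63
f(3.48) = -59.03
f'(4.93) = -277.48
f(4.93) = -358.31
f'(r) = -3*(r - 3)*(r + 2) - 3*(r - 3)*(r + 4) - 3*(r + 2)*(r + 4)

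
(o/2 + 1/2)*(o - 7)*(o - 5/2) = o^3/2 - 17*o^2/4 + 4*o + 35/4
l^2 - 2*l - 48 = (l - 8)*(l + 6)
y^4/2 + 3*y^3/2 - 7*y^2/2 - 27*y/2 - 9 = (y/2 + 1)*(y - 3)*(y + 1)*(y + 3)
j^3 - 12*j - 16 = (j - 4)*(j + 2)^2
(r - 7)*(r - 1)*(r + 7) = r^3 - r^2 - 49*r + 49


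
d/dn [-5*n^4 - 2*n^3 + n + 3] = -20*n^3 - 6*n^2 + 1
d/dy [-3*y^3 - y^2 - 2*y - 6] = -9*y^2 - 2*y - 2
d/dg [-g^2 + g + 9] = 1 - 2*g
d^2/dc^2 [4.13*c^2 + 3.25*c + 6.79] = 8.26000000000000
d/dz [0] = 0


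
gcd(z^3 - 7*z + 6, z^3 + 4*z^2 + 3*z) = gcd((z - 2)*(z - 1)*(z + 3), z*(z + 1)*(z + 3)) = z + 3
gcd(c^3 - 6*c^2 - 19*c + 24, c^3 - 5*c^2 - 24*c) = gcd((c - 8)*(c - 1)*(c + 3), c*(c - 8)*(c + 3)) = c^2 - 5*c - 24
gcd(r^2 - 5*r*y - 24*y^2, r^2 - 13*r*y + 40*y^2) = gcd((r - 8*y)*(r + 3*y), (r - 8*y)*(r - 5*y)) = -r + 8*y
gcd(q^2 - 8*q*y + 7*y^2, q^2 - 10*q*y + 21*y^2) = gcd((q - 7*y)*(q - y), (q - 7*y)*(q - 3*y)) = -q + 7*y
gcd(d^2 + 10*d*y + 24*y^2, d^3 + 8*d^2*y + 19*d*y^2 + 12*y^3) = d + 4*y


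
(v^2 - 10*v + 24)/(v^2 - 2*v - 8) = (v - 6)/(v + 2)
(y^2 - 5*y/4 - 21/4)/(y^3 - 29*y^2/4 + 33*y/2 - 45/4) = (4*y + 7)/(4*y^2 - 17*y + 15)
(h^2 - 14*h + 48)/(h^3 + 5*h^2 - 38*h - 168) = (h - 8)/(h^2 + 11*h + 28)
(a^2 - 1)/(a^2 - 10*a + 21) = (a^2 - 1)/(a^2 - 10*a + 21)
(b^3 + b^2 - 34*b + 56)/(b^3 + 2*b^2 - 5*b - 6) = (b^2 + 3*b - 28)/(b^2 + 4*b + 3)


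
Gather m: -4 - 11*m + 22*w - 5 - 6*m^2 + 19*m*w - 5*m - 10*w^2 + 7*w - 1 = -6*m^2 + m*(19*w - 16) - 10*w^2 + 29*w - 10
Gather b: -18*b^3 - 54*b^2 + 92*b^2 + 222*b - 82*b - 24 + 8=-18*b^3 + 38*b^2 + 140*b - 16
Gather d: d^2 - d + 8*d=d^2 + 7*d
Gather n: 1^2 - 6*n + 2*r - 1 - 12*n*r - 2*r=n*(-12*r - 6)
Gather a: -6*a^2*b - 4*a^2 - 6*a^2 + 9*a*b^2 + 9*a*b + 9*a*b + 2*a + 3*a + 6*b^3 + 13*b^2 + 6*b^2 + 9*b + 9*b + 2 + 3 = a^2*(-6*b - 10) + a*(9*b^2 + 18*b + 5) + 6*b^3 + 19*b^2 + 18*b + 5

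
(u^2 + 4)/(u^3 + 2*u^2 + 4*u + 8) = 1/(u + 2)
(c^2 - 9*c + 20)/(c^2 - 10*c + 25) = (c - 4)/(c - 5)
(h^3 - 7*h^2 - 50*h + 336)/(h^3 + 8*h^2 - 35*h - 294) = (h - 8)/(h + 7)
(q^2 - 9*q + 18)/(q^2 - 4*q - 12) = (q - 3)/(q + 2)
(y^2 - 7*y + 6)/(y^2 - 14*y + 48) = (y - 1)/(y - 8)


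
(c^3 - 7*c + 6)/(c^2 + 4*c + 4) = (c^3 - 7*c + 6)/(c^2 + 4*c + 4)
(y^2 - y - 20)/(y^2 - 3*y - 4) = (-y^2 + y + 20)/(-y^2 + 3*y + 4)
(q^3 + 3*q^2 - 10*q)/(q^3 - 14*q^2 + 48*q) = (q^2 + 3*q - 10)/(q^2 - 14*q + 48)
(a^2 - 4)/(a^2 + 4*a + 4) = (a - 2)/(a + 2)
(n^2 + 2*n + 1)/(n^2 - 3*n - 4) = (n + 1)/(n - 4)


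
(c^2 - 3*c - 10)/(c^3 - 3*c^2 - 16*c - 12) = (c - 5)/(c^2 - 5*c - 6)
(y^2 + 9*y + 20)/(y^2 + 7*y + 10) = (y + 4)/(y + 2)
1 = 1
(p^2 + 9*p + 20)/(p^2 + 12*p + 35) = (p + 4)/(p + 7)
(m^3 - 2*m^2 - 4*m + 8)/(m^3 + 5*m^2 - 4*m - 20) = (m - 2)/(m + 5)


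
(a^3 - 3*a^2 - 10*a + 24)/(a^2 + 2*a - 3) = (a^2 - 6*a + 8)/(a - 1)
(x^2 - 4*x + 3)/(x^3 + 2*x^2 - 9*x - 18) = (x - 1)/(x^2 + 5*x + 6)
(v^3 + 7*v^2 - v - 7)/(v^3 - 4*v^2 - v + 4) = (v + 7)/(v - 4)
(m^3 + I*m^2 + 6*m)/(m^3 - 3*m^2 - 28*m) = (m^2 + I*m + 6)/(m^2 - 3*m - 28)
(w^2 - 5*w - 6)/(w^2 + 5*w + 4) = (w - 6)/(w + 4)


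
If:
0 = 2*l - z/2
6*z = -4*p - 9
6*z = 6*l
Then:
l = 0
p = -9/4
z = 0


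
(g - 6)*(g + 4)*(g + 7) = g^3 + 5*g^2 - 38*g - 168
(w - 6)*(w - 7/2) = w^2 - 19*w/2 + 21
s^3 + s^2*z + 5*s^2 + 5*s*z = s*(s + 5)*(s + z)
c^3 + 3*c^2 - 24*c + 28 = (c - 2)^2*(c + 7)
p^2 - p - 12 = (p - 4)*(p + 3)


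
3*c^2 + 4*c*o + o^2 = (c + o)*(3*c + o)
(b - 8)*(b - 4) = b^2 - 12*b + 32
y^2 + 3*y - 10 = (y - 2)*(y + 5)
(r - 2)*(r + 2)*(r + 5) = r^3 + 5*r^2 - 4*r - 20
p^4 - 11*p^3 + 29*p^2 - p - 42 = (p - 7)*(p - 3)*(p - 2)*(p + 1)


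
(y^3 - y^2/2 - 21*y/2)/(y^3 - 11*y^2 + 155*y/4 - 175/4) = 2*y*(y + 3)/(2*y^2 - 15*y + 25)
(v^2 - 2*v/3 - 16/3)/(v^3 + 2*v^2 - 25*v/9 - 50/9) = 3*(3*v - 8)/(9*v^2 - 25)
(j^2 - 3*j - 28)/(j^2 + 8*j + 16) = (j - 7)/(j + 4)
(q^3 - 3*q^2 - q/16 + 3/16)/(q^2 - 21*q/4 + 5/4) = (4*q^2 - 11*q - 3)/(4*(q - 5))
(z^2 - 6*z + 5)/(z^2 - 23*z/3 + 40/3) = 3*(z - 1)/(3*z - 8)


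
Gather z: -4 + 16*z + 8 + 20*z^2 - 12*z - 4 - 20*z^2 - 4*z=0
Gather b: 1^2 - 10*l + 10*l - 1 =0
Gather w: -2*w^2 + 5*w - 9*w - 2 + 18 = -2*w^2 - 4*w + 16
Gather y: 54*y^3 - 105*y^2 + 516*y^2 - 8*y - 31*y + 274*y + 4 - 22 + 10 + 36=54*y^3 + 411*y^2 + 235*y + 28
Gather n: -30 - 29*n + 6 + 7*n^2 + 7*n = 7*n^2 - 22*n - 24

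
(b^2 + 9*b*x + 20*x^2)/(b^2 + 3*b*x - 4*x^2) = (-b - 5*x)/(-b + x)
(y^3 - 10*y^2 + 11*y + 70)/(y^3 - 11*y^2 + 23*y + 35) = (y + 2)/(y + 1)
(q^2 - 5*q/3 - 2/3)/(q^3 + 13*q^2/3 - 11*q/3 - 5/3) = (q - 2)/(q^2 + 4*q - 5)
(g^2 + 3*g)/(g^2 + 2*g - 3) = g/(g - 1)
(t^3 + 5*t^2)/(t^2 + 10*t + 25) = t^2/(t + 5)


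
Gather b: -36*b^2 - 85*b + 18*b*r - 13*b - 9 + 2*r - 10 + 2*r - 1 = -36*b^2 + b*(18*r - 98) + 4*r - 20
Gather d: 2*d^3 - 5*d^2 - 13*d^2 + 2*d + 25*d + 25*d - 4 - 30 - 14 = 2*d^3 - 18*d^2 + 52*d - 48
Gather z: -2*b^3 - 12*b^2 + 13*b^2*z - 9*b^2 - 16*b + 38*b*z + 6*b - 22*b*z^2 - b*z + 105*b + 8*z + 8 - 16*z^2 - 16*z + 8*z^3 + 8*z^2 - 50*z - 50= -2*b^3 - 21*b^2 + 95*b + 8*z^3 + z^2*(-22*b - 8) + z*(13*b^2 + 37*b - 58) - 42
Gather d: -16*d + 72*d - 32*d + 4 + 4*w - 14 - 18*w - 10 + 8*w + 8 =24*d - 6*w - 12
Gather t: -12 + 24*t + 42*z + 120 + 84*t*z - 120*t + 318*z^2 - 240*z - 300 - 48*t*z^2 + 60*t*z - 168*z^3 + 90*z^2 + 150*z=t*(-48*z^2 + 144*z - 96) - 168*z^3 + 408*z^2 - 48*z - 192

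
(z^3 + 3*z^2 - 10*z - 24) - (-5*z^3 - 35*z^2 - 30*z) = 6*z^3 + 38*z^2 + 20*z - 24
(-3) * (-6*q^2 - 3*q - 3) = 18*q^2 + 9*q + 9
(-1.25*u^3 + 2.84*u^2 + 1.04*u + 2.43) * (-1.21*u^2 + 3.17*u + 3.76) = 1.5125*u^5 - 7.3989*u^4 + 3.0444*u^3 + 11.0349*u^2 + 11.6135*u + 9.1368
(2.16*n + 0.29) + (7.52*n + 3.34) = 9.68*n + 3.63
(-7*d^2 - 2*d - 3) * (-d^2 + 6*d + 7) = 7*d^4 - 40*d^3 - 58*d^2 - 32*d - 21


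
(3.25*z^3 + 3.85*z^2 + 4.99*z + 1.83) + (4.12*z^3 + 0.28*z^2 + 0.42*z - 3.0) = 7.37*z^3 + 4.13*z^2 + 5.41*z - 1.17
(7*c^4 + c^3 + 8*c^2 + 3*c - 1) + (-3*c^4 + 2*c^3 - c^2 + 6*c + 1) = 4*c^4 + 3*c^3 + 7*c^2 + 9*c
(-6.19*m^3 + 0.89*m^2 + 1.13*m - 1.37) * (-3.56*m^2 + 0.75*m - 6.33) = 22.0364*m^5 - 7.8109*m^4 + 35.8274*m^3 + 0.0910000000000002*m^2 - 8.1804*m + 8.6721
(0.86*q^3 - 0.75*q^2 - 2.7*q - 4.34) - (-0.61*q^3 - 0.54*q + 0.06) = 1.47*q^3 - 0.75*q^2 - 2.16*q - 4.4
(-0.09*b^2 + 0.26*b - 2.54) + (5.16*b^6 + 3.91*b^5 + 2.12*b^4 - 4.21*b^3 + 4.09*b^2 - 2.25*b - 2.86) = 5.16*b^6 + 3.91*b^5 + 2.12*b^4 - 4.21*b^3 + 4.0*b^2 - 1.99*b - 5.4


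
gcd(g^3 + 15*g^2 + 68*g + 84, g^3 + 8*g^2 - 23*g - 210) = g^2 + 13*g + 42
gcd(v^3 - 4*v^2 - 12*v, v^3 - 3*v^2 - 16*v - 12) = v^2 - 4*v - 12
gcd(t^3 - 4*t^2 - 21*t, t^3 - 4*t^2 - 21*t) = t^3 - 4*t^2 - 21*t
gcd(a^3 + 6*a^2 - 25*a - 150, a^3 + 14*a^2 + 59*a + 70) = a + 5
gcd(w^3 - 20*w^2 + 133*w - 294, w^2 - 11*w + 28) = w - 7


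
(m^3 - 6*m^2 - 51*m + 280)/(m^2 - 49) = (m^2 - 13*m + 40)/(m - 7)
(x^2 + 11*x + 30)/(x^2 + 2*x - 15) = (x + 6)/(x - 3)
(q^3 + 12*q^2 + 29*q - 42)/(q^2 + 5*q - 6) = q + 7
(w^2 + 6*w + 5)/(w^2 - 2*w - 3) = (w + 5)/(w - 3)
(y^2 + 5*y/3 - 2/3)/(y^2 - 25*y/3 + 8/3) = (y + 2)/(y - 8)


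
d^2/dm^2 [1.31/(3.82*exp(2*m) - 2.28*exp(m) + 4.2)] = ((2.9868 - 20.0168*exp(m))*(3.82*exp(2*m) - 2.28*exp(m) + 4.2) + 1.31*(7.64*exp(m) - 2.28)*(15.28*exp(m) - 4.56)*exp(m))*exp(m)/(3.82*exp(2*m) - 2.28*exp(m) + 4.2)^3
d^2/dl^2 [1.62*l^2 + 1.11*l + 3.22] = 3.24000000000000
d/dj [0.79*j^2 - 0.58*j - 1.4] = 1.58*j - 0.58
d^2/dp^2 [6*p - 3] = 0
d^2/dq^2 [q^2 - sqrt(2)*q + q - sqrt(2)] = 2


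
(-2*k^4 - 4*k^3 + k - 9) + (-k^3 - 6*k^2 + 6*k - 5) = -2*k^4 - 5*k^3 - 6*k^2 + 7*k - 14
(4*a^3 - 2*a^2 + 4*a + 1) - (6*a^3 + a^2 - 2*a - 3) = -2*a^3 - 3*a^2 + 6*a + 4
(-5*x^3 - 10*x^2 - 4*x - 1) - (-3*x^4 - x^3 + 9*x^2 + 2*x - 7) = 3*x^4 - 4*x^3 - 19*x^2 - 6*x + 6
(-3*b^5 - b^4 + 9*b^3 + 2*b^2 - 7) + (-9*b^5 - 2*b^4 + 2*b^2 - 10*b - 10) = -12*b^5 - 3*b^4 + 9*b^3 + 4*b^2 - 10*b - 17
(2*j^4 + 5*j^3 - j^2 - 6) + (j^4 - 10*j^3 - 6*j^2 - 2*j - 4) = 3*j^4 - 5*j^3 - 7*j^2 - 2*j - 10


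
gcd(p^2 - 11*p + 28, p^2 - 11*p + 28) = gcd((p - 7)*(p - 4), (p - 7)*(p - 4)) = p^2 - 11*p + 28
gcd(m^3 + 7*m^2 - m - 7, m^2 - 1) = m^2 - 1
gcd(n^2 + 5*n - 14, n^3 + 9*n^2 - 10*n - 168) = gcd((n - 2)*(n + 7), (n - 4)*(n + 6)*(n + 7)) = n + 7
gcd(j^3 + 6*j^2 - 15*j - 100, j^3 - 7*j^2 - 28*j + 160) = j^2 + j - 20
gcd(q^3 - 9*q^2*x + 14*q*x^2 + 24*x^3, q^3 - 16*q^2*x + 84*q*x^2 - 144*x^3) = q^2 - 10*q*x + 24*x^2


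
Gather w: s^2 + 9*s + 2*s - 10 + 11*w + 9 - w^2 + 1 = s^2 + 11*s - w^2 + 11*w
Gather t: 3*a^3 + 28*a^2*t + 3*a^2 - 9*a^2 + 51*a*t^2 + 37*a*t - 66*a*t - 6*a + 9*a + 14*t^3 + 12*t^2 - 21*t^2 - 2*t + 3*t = 3*a^3 - 6*a^2 + 3*a + 14*t^3 + t^2*(51*a - 9) + t*(28*a^2 - 29*a + 1)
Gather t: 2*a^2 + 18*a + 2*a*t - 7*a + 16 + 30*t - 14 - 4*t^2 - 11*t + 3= 2*a^2 + 11*a - 4*t^2 + t*(2*a + 19) + 5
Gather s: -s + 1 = 1 - s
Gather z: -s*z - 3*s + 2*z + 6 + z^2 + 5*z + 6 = -3*s + z^2 + z*(7 - s) + 12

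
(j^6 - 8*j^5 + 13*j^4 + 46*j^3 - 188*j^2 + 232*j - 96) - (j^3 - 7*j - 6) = j^6 - 8*j^5 + 13*j^4 + 45*j^3 - 188*j^2 + 239*j - 90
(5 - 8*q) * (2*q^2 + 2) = -16*q^3 + 10*q^2 - 16*q + 10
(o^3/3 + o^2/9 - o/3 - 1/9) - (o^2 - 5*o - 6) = o^3/3 - 8*o^2/9 + 14*o/3 + 53/9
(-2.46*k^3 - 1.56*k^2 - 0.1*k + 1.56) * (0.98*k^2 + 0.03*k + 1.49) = -2.4108*k^5 - 1.6026*k^4 - 3.8102*k^3 - 0.7986*k^2 - 0.1022*k + 2.3244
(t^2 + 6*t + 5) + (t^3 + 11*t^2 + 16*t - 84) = t^3 + 12*t^2 + 22*t - 79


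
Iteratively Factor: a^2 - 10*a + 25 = (a - 5)*(a - 5)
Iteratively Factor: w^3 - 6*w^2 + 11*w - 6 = (w - 1)*(w^2 - 5*w + 6) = (w - 3)*(w - 1)*(w - 2)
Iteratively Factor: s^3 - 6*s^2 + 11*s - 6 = (s - 3)*(s^2 - 3*s + 2) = (s - 3)*(s - 1)*(s - 2)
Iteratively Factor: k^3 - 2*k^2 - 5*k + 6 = (k - 1)*(k^2 - k - 6) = (k - 3)*(k - 1)*(k + 2)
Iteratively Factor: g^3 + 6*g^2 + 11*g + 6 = (g + 3)*(g^2 + 3*g + 2) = (g + 2)*(g + 3)*(g + 1)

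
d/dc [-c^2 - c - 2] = -2*c - 1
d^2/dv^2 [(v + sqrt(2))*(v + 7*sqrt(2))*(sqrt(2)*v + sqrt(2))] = 6*sqrt(2)*v + 2*sqrt(2) + 32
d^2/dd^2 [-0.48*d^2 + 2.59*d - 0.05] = -0.960000000000000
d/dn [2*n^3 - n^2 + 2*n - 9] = 6*n^2 - 2*n + 2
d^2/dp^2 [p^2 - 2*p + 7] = 2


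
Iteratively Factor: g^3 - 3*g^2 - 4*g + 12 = (g - 2)*(g^2 - g - 6) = (g - 2)*(g + 2)*(g - 3)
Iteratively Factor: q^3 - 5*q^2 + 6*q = (q - 2)*(q^2 - 3*q) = q*(q - 2)*(q - 3)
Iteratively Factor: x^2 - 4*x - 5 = (x - 5)*(x + 1)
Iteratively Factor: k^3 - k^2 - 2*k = (k)*(k^2 - k - 2) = k*(k - 2)*(k + 1)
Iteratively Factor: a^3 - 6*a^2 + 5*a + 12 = (a - 3)*(a^2 - 3*a - 4) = (a - 3)*(a + 1)*(a - 4)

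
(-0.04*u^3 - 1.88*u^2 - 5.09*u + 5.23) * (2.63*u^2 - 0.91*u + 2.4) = -0.1052*u^5 - 4.908*u^4 - 11.7719*u^3 + 13.8748*u^2 - 16.9753*u + 12.552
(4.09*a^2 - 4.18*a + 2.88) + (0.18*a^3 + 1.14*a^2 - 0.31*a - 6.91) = 0.18*a^3 + 5.23*a^2 - 4.49*a - 4.03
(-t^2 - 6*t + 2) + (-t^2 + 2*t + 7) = -2*t^2 - 4*t + 9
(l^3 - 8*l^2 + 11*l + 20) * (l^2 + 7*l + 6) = l^5 - l^4 - 39*l^3 + 49*l^2 + 206*l + 120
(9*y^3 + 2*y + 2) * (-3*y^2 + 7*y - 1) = -27*y^5 + 63*y^4 - 15*y^3 + 8*y^2 + 12*y - 2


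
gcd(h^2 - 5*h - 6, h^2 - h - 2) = h + 1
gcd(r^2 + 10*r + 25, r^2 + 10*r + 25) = r^2 + 10*r + 25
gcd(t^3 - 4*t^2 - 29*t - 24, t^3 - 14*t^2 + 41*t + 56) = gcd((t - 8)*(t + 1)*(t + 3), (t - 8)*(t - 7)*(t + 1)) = t^2 - 7*t - 8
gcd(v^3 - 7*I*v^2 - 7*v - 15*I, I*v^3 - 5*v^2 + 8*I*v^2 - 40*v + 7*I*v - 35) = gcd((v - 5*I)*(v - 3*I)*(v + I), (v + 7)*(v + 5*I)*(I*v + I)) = 1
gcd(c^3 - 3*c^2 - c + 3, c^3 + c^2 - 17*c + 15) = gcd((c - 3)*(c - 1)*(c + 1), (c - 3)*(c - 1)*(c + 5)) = c^2 - 4*c + 3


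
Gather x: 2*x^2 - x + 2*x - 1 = 2*x^2 + x - 1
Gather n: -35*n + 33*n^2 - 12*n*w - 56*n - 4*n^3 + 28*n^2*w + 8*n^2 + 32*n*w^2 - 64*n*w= -4*n^3 + n^2*(28*w + 41) + n*(32*w^2 - 76*w - 91)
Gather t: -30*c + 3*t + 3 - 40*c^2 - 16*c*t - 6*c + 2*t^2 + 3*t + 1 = -40*c^2 - 36*c + 2*t^2 + t*(6 - 16*c) + 4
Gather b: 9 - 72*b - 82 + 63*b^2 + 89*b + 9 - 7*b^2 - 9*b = 56*b^2 + 8*b - 64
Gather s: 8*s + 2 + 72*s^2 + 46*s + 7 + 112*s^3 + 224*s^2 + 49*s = 112*s^3 + 296*s^2 + 103*s + 9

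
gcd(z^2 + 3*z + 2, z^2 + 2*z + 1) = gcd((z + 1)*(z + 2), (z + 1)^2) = z + 1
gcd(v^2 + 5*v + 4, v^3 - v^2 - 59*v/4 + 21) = v + 4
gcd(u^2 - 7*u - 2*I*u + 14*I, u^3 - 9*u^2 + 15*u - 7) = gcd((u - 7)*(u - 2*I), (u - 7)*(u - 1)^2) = u - 7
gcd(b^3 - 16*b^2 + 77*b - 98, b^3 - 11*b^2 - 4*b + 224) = b - 7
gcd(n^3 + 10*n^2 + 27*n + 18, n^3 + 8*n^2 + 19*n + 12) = n^2 + 4*n + 3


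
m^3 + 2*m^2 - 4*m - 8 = (m - 2)*(m + 2)^2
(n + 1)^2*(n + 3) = n^3 + 5*n^2 + 7*n + 3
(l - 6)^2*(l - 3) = l^3 - 15*l^2 + 72*l - 108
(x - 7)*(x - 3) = x^2 - 10*x + 21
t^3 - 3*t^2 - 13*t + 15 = (t - 5)*(t - 1)*(t + 3)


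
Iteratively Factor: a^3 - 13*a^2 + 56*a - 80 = (a - 4)*(a^2 - 9*a + 20) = (a - 4)^2*(a - 5)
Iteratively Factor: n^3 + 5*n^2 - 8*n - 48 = (n - 3)*(n^2 + 8*n + 16) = (n - 3)*(n + 4)*(n + 4)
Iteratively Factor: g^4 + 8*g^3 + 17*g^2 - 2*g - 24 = (g + 4)*(g^3 + 4*g^2 + g - 6) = (g + 2)*(g + 4)*(g^2 + 2*g - 3) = (g + 2)*(g + 3)*(g + 4)*(g - 1)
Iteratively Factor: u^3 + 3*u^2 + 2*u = (u)*(u^2 + 3*u + 2) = u*(u + 1)*(u + 2)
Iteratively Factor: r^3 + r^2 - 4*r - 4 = (r + 2)*(r^2 - r - 2) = (r - 2)*(r + 2)*(r + 1)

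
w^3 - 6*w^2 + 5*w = w*(w - 5)*(w - 1)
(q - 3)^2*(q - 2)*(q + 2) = q^4 - 6*q^3 + 5*q^2 + 24*q - 36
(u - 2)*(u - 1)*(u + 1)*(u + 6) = u^4 + 4*u^3 - 13*u^2 - 4*u + 12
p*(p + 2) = p^2 + 2*p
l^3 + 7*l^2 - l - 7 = (l - 1)*(l + 1)*(l + 7)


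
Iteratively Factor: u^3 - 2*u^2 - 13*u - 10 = (u + 1)*(u^2 - 3*u - 10) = (u + 1)*(u + 2)*(u - 5)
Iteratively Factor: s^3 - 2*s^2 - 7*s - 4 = (s + 1)*(s^2 - 3*s - 4) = (s - 4)*(s + 1)*(s + 1)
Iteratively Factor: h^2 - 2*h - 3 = (h + 1)*(h - 3)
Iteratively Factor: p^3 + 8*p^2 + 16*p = (p)*(p^2 + 8*p + 16) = p*(p + 4)*(p + 4)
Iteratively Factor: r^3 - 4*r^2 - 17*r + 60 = (r - 3)*(r^2 - r - 20) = (r - 5)*(r - 3)*(r + 4)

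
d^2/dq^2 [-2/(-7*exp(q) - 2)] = (98*exp(q) - 28)*exp(q)/(7*exp(q) + 2)^3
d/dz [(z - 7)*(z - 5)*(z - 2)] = 3*z^2 - 28*z + 59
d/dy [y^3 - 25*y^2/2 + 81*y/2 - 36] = 3*y^2 - 25*y + 81/2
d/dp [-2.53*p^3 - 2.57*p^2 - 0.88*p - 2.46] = -7.59*p^2 - 5.14*p - 0.88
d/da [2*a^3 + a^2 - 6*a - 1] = 6*a^2 + 2*a - 6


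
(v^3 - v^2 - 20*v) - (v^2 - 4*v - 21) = v^3 - 2*v^2 - 16*v + 21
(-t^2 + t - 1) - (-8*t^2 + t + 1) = 7*t^2 - 2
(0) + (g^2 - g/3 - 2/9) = g^2 - g/3 - 2/9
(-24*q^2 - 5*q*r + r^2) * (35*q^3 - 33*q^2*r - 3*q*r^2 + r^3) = -840*q^5 + 617*q^4*r + 272*q^3*r^2 - 42*q^2*r^3 - 8*q*r^4 + r^5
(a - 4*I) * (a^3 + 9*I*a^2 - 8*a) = a^4 + 5*I*a^3 + 28*a^2 + 32*I*a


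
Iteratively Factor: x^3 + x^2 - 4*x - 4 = (x + 2)*(x^2 - x - 2) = (x - 2)*(x + 2)*(x + 1)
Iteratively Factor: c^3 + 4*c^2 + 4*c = (c + 2)*(c^2 + 2*c) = c*(c + 2)*(c + 2)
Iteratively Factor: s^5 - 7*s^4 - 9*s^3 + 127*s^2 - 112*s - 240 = (s + 4)*(s^4 - 11*s^3 + 35*s^2 - 13*s - 60) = (s - 5)*(s + 4)*(s^3 - 6*s^2 + 5*s + 12) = (s - 5)*(s + 1)*(s + 4)*(s^2 - 7*s + 12) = (s - 5)*(s - 4)*(s + 1)*(s + 4)*(s - 3)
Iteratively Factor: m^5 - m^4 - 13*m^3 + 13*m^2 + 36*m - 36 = (m - 2)*(m^4 + m^3 - 11*m^2 - 9*m + 18) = (m - 2)*(m - 1)*(m^3 + 2*m^2 - 9*m - 18) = (m - 2)*(m - 1)*(m + 2)*(m^2 - 9) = (m - 3)*(m - 2)*(m - 1)*(m + 2)*(m + 3)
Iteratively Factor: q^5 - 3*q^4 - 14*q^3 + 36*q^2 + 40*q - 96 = (q - 2)*(q^4 - q^3 - 16*q^2 + 4*q + 48) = (q - 2)*(q + 3)*(q^3 - 4*q^2 - 4*q + 16) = (q - 4)*(q - 2)*(q + 3)*(q^2 - 4) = (q - 4)*(q - 2)^2*(q + 3)*(q + 2)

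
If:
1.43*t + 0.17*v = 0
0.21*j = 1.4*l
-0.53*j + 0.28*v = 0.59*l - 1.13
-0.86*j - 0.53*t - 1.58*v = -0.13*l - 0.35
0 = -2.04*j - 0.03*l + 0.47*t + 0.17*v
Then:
No Solution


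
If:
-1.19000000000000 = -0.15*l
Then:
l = 7.93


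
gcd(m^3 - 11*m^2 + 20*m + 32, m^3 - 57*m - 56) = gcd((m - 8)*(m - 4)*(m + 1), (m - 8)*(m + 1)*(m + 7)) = m^2 - 7*m - 8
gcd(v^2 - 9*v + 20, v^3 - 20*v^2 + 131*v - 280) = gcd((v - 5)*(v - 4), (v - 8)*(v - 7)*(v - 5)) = v - 5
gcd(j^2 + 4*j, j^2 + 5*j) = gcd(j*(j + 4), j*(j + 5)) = j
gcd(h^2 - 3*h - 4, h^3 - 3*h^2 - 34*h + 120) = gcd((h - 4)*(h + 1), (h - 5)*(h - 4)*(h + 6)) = h - 4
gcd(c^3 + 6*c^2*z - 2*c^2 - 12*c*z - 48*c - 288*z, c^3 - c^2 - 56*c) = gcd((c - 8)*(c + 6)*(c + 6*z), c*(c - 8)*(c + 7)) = c - 8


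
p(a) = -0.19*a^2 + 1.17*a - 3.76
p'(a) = 1.17 - 0.38*a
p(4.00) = -2.12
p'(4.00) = -0.35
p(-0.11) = -3.89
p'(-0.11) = 1.21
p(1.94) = -2.21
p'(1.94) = 0.43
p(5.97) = -3.55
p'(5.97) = -1.10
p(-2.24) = -7.33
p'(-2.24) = 2.02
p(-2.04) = -6.94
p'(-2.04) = 1.95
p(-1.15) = -5.36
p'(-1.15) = 1.61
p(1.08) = -2.72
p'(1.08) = 0.76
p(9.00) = -8.62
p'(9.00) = -2.25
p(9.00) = -8.62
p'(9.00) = -2.25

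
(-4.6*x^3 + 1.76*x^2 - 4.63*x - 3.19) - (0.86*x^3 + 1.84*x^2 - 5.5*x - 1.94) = -5.46*x^3 - 0.0800000000000001*x^2 + 0.87*x - 1.25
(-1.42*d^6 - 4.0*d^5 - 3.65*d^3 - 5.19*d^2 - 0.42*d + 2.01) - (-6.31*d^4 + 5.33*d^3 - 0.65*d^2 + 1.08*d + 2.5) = -1.42*d^6 - 4.0*d^5 + 6.31*d^4 - 8.98*d^3 - 4.54*d^2 - 1.5*d - 0.49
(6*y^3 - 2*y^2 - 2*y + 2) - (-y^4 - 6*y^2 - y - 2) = y^4 + 6*y^3 + 4*y^2 - y + 4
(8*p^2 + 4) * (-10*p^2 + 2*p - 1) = -80*p^4 + 16*p^3 - 48*p^2 + 8*p - 4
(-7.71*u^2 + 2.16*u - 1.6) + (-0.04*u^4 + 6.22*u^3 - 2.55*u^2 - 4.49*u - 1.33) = -0.04*u^4 + 6.22*u^3 - 10.26*u^2 - 2.33*u - 2.93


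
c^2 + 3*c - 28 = (c - 4)*(c + 7)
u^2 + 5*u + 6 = (u + 2)*(u + 3)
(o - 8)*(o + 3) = o^2 - 5*o - 24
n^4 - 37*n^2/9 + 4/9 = (n - 2)*(n - 1/3)*(n + 1/3)*(n + 2)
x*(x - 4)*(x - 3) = x^3 - 7*x^2 + 12*x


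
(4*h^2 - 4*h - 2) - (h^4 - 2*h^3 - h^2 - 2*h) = -h^4 + 2*h^3 + 5*h^2 - 2*h - 2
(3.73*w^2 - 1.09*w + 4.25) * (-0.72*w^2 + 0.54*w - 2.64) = -2.6856*w^4 + 2.799*w^3 - 13.4958*w^2 + 5.1726*w - 11.22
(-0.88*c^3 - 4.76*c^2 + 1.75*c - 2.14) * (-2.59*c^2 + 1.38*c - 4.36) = 2.2792*c^5 + 11.114*c^4 - 7.2645*c^3 + 28.7112*c^2 - 10.5832*c + 9.3304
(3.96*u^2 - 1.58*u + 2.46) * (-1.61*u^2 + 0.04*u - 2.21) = -6.3756*u^4 + 2.7022*u^3 - 12.7754*u^2 + 3.5902*u - 5.4366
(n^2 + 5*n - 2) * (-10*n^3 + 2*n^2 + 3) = -10*n^5 - 48*n^4 + 30*n^3 - n^2 + 15*n - 6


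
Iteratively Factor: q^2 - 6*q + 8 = (q - 2)*(q - 4)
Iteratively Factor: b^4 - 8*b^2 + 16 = (b + 2)*(b^3 - 2*b^2 - 4*b + 8) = (b - 2)*(b + 2)*(b^2 - 4) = (b - 2)*(b + 2)^2*(b - 2)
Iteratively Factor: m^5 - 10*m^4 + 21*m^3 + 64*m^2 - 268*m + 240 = (m - 4)*(m^4 - 6*m^3 - 3*m^2 + 52*m - 60) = (m - 4)*(m + 3)*(m^3 - 9*m^2 + 24*m - 20) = (m - 4)*(m - 2)*(m + 3)*(m^2 - 7*m + 10) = (m - 4)*(m - 2)^2*(m + 3)*(m - 5)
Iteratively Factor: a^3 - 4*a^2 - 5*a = (a + 1)*(a^2 - 5*a) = a*(a + 1)*(a - 5)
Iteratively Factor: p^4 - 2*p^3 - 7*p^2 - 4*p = (p + 1)*(p^3 - 3*p^2 - 4*p) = (p - 4)*(p + 1)*(p^2 + p) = p*(p - 4)*(p + 1)*(p + 1)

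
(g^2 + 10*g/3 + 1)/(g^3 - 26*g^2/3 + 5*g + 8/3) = (g + 3)/(g^2 - 9*g + 8)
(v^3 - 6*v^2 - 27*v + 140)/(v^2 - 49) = (v^2 + v - 20)/(v + 7)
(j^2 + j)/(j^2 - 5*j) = (j + 1)/(j - 5)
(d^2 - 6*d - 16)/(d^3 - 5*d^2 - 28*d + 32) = (d + 2)/(d^2 + 3*d - 4)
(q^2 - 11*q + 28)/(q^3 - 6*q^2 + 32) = (q - 7)/(q^2 - 2*q - 8)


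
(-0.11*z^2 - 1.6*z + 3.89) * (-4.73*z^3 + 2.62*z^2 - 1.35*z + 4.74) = 0.5203*z^5 + 7.2798*z^4 - 22.4432*z^3 + 11.8304*z^2 - 12.8355*z + 18.4386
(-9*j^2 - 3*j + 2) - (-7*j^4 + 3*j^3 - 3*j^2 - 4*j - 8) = 7*j^4 - 3*j^3 - 6*j^2 + j + 10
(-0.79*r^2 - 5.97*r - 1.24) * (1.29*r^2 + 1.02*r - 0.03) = -1.0191*r^4 - 8.5071*r^3 - 7.6653*r^2 - 1.0857*r + 0.0372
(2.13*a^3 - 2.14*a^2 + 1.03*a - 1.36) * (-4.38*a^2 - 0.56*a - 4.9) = -9.3294*a^5 + 8.1804*a^4 - 13.75*a^3 + 15.866*a^2 - 4.2854*a + 6.664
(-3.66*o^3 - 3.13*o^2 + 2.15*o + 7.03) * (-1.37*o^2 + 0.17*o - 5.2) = 5.0142*o^5 + 3.6659*o^4 + 15.5544*o^3 + 7.0104*o^2 - 9.9849*o - 36.556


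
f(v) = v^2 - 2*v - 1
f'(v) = 2*v - 2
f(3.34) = 3.48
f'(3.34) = 4.68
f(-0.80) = 1.24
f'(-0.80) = -3.60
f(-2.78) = 12.29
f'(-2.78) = -7.56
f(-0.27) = -0.39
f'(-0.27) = -2.54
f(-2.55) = 10.60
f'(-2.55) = -7.10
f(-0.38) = -0.10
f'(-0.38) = -2.76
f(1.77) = -1.41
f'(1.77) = 1.54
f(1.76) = -1.42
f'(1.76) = 1.52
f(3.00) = 2.00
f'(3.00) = 4.00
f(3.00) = 2.00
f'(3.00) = 4.00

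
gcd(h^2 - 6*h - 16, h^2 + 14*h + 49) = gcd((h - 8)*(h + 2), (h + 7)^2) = 1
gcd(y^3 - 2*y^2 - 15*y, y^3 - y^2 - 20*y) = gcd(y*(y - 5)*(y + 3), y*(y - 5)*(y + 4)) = y^2 - 5*y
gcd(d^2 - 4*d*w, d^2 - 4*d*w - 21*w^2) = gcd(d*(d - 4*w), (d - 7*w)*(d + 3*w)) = 1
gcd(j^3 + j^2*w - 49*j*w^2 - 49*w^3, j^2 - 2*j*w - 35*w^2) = -j + 7*w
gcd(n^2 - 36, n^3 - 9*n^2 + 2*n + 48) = 1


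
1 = 1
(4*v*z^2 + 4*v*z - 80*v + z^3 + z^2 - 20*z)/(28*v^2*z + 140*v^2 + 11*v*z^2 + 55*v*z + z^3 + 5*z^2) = (z - 4)/(7*v + z)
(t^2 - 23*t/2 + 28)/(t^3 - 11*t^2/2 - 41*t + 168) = 1/(t + 6)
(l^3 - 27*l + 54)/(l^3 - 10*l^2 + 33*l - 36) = (l + 6)/(l - 4)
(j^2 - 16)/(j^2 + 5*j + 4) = (j - 4)/(j + 1)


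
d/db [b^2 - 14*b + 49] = 2*b - 14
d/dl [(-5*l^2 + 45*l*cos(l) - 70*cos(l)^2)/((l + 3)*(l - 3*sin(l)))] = 5*((l + 3)*(l - 3*sin(l))*(-9*l*sin(l) - 2*l + 14*sin(2*l) + 9*cos(l)) - (l + 3)*(3*cos(l) - 1)*(l^2 - 9*l*cos(l) + 14*cos(l)^2) + (l - 3*sin(l))*(l^2 - 9*l*cos(l) + 14*cos(l)^2))/((l + 3)^2*(l - 3*sin(l))^2)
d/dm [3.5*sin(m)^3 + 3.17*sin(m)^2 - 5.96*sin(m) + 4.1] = (10.5*sin(m)^2 + 6.34*sin(m) - 5.96)*cos(m)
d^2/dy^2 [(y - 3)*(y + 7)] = 2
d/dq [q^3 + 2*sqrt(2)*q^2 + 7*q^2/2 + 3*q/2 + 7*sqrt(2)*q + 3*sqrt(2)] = 3*q^2 + 4*sqrt(2)*q + 7*q + 3/2 + 7*sqrt(2)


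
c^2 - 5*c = c*(c - 5)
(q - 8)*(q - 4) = q^2 - 12*q + 32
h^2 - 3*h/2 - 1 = (h - 2)*(h + 1/2)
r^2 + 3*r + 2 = (r + 1)*(r + 2)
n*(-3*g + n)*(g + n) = -3*g^2*n - 2*g*n^2 + n^3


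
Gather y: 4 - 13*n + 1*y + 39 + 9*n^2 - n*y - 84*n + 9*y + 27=9*n^2 - 97*n + y*(10 - n) + 70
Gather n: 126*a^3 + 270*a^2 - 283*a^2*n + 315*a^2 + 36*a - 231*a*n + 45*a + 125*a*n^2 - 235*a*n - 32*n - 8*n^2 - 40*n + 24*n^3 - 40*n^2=126*a^3 + 585*a^2 + 81*a + 24*n^3 + n^2*(125*a - 48) + n*(-283*a^2 - 466*a - 72)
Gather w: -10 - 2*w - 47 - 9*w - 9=-11*w - 66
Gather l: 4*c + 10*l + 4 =4*c + 10*l + 4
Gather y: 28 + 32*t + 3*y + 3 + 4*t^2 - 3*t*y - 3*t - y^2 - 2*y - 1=4*t^2 + 29*t - y^2 + y*(1 - 3*t) + 30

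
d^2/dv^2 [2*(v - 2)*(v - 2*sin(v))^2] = 8*(v - 2)*(v - 2*sin(v))*sin(v) + 4*(v - 2)*(2*cos(v) - 1)^2 - 8*(v - 2*sin(v))*(2*cos(v) - 1)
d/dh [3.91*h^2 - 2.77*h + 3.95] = 7.82*h - 2.77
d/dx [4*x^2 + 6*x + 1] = 8*x + 6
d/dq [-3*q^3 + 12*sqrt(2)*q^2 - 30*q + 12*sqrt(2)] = -9*q^2 + 24*sqrt(2)*q - 30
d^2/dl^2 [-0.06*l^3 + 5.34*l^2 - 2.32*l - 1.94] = 10.68 - 0.36*l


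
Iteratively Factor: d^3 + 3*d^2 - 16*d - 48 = (d - 4)*(d^2 + 7*d + 12) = (d - 4)*(d + 3)*(d + 4)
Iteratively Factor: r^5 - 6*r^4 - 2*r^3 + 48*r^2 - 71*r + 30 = (r - 1)*(r^4 - 5*r^3 - 7*r^2 + 41*r - 30) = (r - 5)*(r - 1)*(r^3 - 7*r + 6) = (r - 5)*(r - 1)*(r + 3)*(r^2 - 3*r + 2) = (r - 5)*(r - 2)*(r - 1)*(r + 3)*(r - 1)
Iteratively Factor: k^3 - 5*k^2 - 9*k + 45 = (k - 3)*(k^2 - 2*k - 15) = (k - 5)*(k - 3)*(k + 3)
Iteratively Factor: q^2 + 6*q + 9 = (q + 3)*(q + 3)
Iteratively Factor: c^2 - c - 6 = (c + 2)*(c - 3)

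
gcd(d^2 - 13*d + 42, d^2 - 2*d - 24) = d - 6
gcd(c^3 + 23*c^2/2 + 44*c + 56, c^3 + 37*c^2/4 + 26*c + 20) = c^2 + 8*c + 16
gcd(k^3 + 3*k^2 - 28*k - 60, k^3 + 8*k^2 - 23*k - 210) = k^2 + k - 30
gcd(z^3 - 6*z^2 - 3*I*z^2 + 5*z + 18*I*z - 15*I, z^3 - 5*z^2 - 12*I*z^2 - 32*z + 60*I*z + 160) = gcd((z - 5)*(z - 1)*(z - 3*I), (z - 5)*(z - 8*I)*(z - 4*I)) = z - 5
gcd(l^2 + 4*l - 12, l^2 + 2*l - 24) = l + 6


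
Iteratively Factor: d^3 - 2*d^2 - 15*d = (d)*(d^2 - 2*d - 15) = d*(d + 3)*(d - 5)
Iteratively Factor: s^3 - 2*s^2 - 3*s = (s - 3)*(s^2 + s) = s*(s - 3)*(s + 1)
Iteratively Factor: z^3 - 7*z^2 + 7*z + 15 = (z + 1)*(z^2 - 8*z + 15) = (z - 3)*(z + 1)*(z - 5)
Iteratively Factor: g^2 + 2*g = (g)*(g + 2)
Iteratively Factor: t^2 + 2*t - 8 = (t + 4)*(t - 2)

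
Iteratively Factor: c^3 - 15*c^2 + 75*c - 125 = (c - 5)*(c^2 - 10*c + 25) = (c - 5)^2*(c - 5)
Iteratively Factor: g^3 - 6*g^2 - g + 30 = (g - 3)*(g^2 - 3*g - 10) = (g - 3)*(g + 2)*(g - 5)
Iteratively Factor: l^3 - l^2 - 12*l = (l)*(l^2 - l - 12) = l*(l - 4)*(l + 3)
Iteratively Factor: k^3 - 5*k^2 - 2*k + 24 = (k - 3)*(k^2 - 2*k - 8) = (k - 4)*(k - 3)*(k + 2)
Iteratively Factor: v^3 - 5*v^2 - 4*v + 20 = (v + 2)*(v^2 - 7*v + 10) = (v - 5)*(v + 2)*(v - 2)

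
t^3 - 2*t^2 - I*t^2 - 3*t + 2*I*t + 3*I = (t - 3)*(t + 1)*(t - I)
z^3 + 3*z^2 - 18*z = z*(z - 3)*(z + 6)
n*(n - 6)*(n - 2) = n^3 - 8*n^2 + 12*n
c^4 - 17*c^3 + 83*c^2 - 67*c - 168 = (c - 8)*(c - 7)*(c - 3)*(c + 1)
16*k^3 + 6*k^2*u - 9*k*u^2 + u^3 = (-8*k + u)*(-2*k + u)*(k + u)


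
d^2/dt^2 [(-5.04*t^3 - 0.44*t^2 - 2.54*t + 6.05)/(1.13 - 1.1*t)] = (12.1968*t^3 - 37.58832*t^2 + 38.613456*t - 7.202888)/(1.331*t^3 - 4.1019*t^2 + 4.21377*t - 1.442897)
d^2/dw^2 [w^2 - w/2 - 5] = 2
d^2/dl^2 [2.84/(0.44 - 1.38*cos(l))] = (-5.408496*sin(l)^2 + 1.724448*cos(l) - 5.408496)/(1.38*cos(l) - 0.44)^3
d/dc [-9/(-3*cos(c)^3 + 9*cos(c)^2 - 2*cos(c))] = 9*(9*sin(c) + 2*sin(c)/cos(c)^2 - 18*tan(c))/(3*sin(c)^2 + 9*cos(c) - 5)^2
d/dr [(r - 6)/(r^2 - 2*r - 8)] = (r^2 - 2*r - 2*(r - 6)*(r - 1) - 8)/(-r^2 + 2*r + 8)^2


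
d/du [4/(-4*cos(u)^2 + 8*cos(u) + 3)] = 32*(1 - cos(u))*sin(u)/(-4*cos(u)^2 + 8*cos(u) + 3)^2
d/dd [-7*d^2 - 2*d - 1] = -14*d - 2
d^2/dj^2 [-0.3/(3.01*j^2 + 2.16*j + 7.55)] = (5.43606*j^2 + 3.90096*j - 0.3*(6.02*j + 2.16)*(12.04*j + 4.32) + 13.6353)/(3.01*j^2 + 2.16*j + 7.55)^3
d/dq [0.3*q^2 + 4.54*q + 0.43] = 0.6*q + 4.54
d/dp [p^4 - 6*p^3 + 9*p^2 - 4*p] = 4*p^3 - 18*p^2 + 18*p - 4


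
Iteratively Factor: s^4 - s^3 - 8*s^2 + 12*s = (s + 3)*(s^3 - 4*s^2 + 4*s) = (s - 2)*(s + 3)*(s^2 - 2*s) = (s - 2)^2*(s + 3)*(s)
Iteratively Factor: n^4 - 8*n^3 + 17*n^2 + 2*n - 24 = (n + 1)*(n^3 - 9*n^2 + 26*n - 24) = (n - 3)*(n + 1)*(n^2 - 6*n + 8) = (n - 3)*(n - 2)*(n + 1)*(n - 4)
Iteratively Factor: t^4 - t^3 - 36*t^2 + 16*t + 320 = (t - 5)*(t^3 + 4*t^2 - 16*t - 64) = (t - 5)*(t + 4)*(t^2 - 16) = (t - 5)*(t + 4)^2*(t - 4)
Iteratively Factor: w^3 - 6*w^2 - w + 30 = (w + 2)*(w^2 - 8*w + 15) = (w - 3)*(w + 2)*(w - 5)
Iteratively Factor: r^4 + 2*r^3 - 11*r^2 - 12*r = (r - 3)*(r^3 + 5*r^2 + 4*r) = (r - 3)*(r + 1)*(r^2 + 4*r) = (r - 3)*(r + 1)*(r + 4)*(r)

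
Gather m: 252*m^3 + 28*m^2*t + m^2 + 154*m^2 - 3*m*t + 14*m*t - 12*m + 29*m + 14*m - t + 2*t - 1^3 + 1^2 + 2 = 252*m^3 + m^2*(28*t + 155) + m*(11*t + 31) + t + 2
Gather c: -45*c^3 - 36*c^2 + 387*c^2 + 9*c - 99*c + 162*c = -45*c^3 + 351*c^2 + 72*c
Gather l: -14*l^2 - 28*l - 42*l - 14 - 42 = -14*l^2 - 70*l - 56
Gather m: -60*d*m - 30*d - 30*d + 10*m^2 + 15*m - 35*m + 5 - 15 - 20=-60*d + 10*m^2 + m*(-60*d - 20) - 30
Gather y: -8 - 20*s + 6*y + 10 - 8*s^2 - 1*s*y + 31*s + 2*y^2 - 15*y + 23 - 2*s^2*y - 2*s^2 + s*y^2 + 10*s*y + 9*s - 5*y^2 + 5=-10*s^2 + 20*s + y^2*(s - 3) + y*(-2*s^2 + 9*s - 9) + 30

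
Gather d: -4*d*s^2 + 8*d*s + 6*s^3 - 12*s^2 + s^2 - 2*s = d*(-4*s^2 + 8*s) + 6*s^3 - 11*s^2 - 2*s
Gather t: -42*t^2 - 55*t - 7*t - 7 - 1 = -42*t^2 - 62*t - 8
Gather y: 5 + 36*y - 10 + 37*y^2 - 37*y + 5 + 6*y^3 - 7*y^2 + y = 6*y^3 + 30*y^2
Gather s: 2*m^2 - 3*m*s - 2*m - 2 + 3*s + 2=2*m^2 - 2*m + s*(3 - 3*m)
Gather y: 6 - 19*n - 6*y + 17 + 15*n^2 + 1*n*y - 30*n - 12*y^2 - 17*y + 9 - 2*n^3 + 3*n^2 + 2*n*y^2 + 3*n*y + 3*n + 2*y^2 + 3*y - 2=-2*n^3 + 18*n^2 - 46*n + y^2*(2*n - 10) + y*(4*n - 20) + 30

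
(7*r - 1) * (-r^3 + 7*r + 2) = -7*r^4 + r^3 + 49*r^2 + 7*r - 2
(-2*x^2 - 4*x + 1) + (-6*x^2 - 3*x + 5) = -8*x^2 - 7*x + 6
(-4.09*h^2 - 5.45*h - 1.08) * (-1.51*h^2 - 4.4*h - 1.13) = 6.1759*h^4 + 26.2255*h^3 + 30.2325*h^2 + 10.9105*h + 1.2204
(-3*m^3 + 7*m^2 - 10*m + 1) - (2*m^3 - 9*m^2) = -5*m^3 + 16*m^2 - 10*m + 1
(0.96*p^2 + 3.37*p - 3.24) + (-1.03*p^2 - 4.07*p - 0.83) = -0.0700000000000001*p^2 - 0.7*p - 4.07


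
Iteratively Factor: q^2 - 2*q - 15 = (q + 3)*(q - 5)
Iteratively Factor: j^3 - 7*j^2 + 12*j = (j - 4)*(j^2 - 3*j) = j*(j - 4)*(j - 3)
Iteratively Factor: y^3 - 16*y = (y - 4)*(y^2 + 4*y) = y*(y - 4)*(y + 4)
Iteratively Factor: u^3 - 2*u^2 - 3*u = (u)*(u^2 - 2*u - 3) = u*(u + 1)*(u - 3)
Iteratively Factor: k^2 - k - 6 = (k + 2)*(k - 3)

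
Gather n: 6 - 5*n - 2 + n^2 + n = n^2 - 4*n + 4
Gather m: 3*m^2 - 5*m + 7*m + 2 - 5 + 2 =3*m^2 + 2*m - 1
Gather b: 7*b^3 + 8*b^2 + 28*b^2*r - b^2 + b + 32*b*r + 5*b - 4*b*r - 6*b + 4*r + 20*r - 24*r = 7*b^3 + b^2*(28*r + 7) + 28*b*r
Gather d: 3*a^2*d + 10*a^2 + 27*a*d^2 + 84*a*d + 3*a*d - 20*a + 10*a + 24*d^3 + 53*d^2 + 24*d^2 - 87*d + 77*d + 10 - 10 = 10*a^2 - 10*a + 24*d^3 + d^2*(27*a + 77) + d*(3*a^2 + 87*a - 10)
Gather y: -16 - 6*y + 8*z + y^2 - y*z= y^2 + y*(-z - 6) + 8*z - 16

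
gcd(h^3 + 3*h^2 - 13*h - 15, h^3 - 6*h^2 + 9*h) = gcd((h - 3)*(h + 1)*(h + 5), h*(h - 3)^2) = h - 3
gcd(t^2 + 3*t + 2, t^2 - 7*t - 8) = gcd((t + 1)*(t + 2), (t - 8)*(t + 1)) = t + 1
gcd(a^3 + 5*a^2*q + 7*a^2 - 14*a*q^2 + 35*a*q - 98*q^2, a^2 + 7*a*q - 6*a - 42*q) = a + 7*q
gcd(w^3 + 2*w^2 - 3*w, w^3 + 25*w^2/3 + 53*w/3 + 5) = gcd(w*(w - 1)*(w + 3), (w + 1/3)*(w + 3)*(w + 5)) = w + 3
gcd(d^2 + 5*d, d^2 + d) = d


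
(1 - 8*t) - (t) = 1 - 9*t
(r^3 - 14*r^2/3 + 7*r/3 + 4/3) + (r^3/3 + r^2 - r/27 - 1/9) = 4*r^3/3 - 11*r^2/3 + 62*r/27 + 11/9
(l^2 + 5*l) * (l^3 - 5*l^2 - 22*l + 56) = l^5 - 47*l^3 - 54*l^2 + 280*l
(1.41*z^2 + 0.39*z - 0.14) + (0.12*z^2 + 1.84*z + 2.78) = 1.53*z^2 + 2.23*z + 2.64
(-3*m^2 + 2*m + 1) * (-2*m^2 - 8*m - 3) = 6*m^4 + 20*m^3 - 9*m^2 - 14*m - 3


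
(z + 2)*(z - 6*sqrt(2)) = z^2 - 6*sqrt(2)*z + 2*z - 12*sqrt(2)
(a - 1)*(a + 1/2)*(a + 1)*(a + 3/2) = a^4 + 2*a^3 - a^2/4 - 2*a - 3/4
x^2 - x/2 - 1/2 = (x - 1)*(x + 1/2)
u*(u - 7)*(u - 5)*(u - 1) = u^4 - 13*u^3 + 47*u^2 - 35*u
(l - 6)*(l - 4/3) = l^2 - 22*l/3 + 8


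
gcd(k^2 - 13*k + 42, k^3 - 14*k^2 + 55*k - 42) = k^2 - 13*k + 42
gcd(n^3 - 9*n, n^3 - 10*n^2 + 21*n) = n^2 - 3*n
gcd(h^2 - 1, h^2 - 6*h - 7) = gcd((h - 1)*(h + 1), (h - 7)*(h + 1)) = h + 1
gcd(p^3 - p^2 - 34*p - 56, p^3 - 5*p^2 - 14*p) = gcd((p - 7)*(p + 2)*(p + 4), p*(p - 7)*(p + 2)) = p^2 - 5*p - 14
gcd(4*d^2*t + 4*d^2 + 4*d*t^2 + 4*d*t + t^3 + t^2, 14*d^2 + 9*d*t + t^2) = 2*d + t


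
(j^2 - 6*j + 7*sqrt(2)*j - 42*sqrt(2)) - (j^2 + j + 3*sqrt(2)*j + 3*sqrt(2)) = -7*j + 4*sqrt(2)*j - 45*sqrt(2)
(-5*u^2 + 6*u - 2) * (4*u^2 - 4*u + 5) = -20*u^4 + 44*u^3 - 57*u^2 + 38*u - 10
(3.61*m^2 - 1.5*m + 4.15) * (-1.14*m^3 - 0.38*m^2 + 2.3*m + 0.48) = -4.1154*m^5 + 0.3382*m^4 + 4.142*m^3 - 3.2942*m^2 + 8.825*m + 1.992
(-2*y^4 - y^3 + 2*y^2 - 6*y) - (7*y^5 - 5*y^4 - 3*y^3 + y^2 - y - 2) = -7*y^5 + 3*y^4 + 2*y^3 + y^2 - 5*y + 2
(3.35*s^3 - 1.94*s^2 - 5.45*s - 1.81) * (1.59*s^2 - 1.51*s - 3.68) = 5.3265*s^5 - 8.1431*s^4 - 18.0641*s^3 + 12.4908*s^2 + 22.7891*s + 6.6608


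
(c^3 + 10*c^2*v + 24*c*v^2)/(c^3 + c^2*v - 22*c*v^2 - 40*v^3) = c*(-c - 6*v)/(-c^2 + 3*c*v + 10*v^2)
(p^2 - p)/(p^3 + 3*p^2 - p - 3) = p/(p^2 + 4*p + 3)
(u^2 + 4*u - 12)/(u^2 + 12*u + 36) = (u - 2)/(u + 6)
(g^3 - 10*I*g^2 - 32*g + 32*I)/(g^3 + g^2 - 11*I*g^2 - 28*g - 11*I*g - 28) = (g^2 - 6*I*g - 8)/(g^2 + g*(1 - 7*I) - 7*I)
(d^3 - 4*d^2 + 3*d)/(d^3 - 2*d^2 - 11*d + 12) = d*(d - 3)/(d^2 - d - 12)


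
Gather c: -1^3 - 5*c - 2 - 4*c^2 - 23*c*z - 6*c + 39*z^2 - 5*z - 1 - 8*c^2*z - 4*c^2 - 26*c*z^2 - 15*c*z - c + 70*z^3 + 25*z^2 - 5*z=c^2*(-8*z - 8) + c*(-26*z^2 - 38*z - 12) + 70*z^3 + 64*z^2 - 10*z - 4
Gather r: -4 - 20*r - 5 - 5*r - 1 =-25*r - 10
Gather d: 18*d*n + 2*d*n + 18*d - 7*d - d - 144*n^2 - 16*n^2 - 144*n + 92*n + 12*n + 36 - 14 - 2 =d*(20*n + 10) - 160*n^2 - 40*n + 20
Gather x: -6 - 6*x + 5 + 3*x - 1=-3*x - 2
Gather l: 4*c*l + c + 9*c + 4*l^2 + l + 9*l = 10*c + 4*l^2 + l*(4*c + 10)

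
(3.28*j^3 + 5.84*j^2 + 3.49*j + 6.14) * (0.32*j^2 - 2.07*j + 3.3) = 1.0496*j^5 - 4.9208*j^4 - 0.148000000000001*j^3 + 14.0125*j^2 - 1.1928*j + 20.262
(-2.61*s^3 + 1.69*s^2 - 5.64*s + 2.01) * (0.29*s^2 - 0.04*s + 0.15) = -0.7569*s^5 + 0.5945*s^4 - 2.0947*s^3 + 1.062*s^2 - 0.9264*s + 0.3015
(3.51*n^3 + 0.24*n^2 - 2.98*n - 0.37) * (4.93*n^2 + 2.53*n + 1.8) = 17.3043*n^5 + 10.0635*n^4 - 7.7662*n^3 - 8.9315*n^2 - 6.3001*n - 0.666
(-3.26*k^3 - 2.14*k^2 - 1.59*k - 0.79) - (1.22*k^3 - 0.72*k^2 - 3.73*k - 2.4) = -4.48*k^3 - 1.42*k^2 + 2.14*k + 1.61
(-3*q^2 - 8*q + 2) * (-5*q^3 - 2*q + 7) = 15*q^5 + 40*q^4 - 4*q^3 - 5*q^2 - 60*q + 14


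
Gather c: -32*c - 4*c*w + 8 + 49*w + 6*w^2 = c*(-4*w - 32) + 6*w^2 + 49*w + 8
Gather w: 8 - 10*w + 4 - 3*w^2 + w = -3*w^2 - 9*w + 12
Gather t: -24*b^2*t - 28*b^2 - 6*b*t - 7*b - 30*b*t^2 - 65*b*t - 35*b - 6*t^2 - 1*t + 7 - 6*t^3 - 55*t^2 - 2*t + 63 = -28*b^2 - 42*b - 6*t^3 + t^2*(-30*b - 61) + t*(-24*b^2 - 71*b - 3) + 70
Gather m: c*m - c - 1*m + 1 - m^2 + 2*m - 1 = -c - m^2 + m*(c + 1)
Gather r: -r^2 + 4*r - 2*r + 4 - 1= -r^2 + 2*r + 3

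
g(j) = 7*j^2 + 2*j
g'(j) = 14*j + 2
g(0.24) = 0.88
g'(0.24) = 5.36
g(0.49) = 2.66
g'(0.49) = 8.86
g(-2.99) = 56.60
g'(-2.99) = -39.86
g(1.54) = 19.68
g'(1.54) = 23.56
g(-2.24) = 30.64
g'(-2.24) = -29.36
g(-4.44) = 129.12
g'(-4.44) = -60.16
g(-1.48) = 12.37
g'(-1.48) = -18.72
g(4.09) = 125.28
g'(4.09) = 59.26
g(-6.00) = 240.00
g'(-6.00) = -82.00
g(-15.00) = 1545.00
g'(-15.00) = -208.00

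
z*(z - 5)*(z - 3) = z^3 - 8*z^2 + 15*z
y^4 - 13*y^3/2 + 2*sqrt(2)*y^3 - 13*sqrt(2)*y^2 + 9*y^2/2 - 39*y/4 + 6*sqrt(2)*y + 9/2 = (y - 6)*(y - 1/2)*(y + sqrt(2)/2)*(y + 3*sqrt(2)/2)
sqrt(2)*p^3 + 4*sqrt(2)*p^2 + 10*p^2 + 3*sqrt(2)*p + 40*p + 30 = (p + 3)*(p + 5*sqrt(2))*(sqrt(2)*p + sqrt(2))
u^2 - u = u*(u - 1)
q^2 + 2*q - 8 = (q - 2)*(q + 4)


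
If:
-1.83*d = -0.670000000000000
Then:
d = 0.37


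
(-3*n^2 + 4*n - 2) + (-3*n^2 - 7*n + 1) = -6*n^2 - 3*n - 1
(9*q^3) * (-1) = -9*q^3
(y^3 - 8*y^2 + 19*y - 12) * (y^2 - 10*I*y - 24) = y^5 - 8*y^4 - 10*I*y^4 - 5*y^3 + 80*I*y^3 + 180*y^2 - 190*I*y^2 - 456*y + 120*I*y + 288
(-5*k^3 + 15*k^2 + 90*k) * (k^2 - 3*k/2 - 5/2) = -5*k^5 + 45*k^4/2 + 80*k^3 - 345*k^2/2 - 225*k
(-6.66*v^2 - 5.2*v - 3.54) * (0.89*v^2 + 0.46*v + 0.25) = -5.9274*v^4 - 7.6916*v^3 - 7.2076*v^2 - 2.9284*v - 0.885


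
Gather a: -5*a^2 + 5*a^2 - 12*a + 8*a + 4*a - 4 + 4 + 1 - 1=0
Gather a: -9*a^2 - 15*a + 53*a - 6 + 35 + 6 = -9*a^2 + 38*a + 35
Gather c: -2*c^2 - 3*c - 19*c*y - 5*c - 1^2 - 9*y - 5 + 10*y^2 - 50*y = -2*c^2 + c*(-19*y - 8) + 10*y^2 - 59*y - 6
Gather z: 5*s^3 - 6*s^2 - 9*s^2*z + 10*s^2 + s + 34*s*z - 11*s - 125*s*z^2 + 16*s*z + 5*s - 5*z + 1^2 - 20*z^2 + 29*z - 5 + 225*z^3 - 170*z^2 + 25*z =5*s^3 + 4*s^2 - 5*s + 225*z^3 + z^2*(-125*s - 190) + z*(-9*s^2 + 50*s + 49) - 4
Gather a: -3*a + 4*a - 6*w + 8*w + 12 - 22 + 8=a + 2*w - 2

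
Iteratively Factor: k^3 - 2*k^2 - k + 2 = (k + 1)*(k^2 - 3*k + 2) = (k - 2)*(k + 1)*(k - 1)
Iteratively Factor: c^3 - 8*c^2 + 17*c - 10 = (c - 2)*(c^2 - 6*c + 5) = (c - 2)*(c - 1)*(c - 5)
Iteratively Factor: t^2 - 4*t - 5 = (t + 1)*(t - 5)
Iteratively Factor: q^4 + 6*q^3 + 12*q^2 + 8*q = (q + 2)*(q^3 + 4*q^2 + 4*q) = (q + 2)^2*(q^2 + 2*q) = q*(q + 2)^2*(q + 2)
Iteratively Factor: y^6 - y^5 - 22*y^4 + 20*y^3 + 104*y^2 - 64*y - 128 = (y - 2)*(y^5 + y^4 - 20*y^3 - 20*y^2 + 64*y + 64) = (y - 2)^2*(y^4 + 3*y^3 - 14*y^2 - 48*y - 32) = (y - 2)^2*(y + 4)*(y^3 - y^2 - 10*y - 8) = (y - 4)*(y - 2)^2*(y + 4)*(y^2 + 3*y + 2) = (y - 4)*(y - 2)^2*(y + 1)*(y + 4)*(y + 2)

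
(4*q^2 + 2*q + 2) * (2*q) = 8*q^3 + 4*q^2 + 4*q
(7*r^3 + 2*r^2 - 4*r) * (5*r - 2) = 35*r^4 - 4*r^3 - 24*r^2 + 8*r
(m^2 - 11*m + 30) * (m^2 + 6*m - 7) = m^4 - 5*m^3 - 43*m^2 + 257*m - 210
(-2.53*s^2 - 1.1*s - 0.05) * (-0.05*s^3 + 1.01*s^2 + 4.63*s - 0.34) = 0.1265*s^5 - 2.5003*s^4 - 12.8224*s^3 - 4.2833*s^2 + 0.1425*s + 0.017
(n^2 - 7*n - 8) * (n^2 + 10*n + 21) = n^4 + 3*n^3 - 57*n^2 - 227*n - 168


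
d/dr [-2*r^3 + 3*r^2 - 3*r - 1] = -6*r^2 + 6*r - 3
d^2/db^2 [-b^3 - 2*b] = -6*b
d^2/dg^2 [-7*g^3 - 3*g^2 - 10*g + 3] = -42*g - 6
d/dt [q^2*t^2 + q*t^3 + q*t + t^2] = 2*q^2*t + 3*q*t^2 + q + 2*t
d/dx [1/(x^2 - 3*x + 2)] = (3 - 2*x)/(x^2 - 3*x + 2)^2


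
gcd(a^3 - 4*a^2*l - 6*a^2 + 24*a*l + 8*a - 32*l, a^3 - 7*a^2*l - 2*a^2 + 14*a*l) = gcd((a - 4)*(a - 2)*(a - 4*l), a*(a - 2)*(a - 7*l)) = a - 2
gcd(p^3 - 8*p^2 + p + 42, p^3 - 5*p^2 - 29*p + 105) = p^2 - 10*p + 21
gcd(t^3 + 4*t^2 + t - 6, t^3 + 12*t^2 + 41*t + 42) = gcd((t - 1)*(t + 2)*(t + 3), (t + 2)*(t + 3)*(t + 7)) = t^2 + 5*t + 6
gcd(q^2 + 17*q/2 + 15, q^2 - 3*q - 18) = 1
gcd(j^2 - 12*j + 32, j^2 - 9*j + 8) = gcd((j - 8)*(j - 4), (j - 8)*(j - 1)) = j - 8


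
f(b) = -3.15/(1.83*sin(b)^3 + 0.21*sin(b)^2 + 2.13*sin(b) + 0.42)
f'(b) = -3.15*(-5.49*sin(b)^2*cos(b) - 0.42*sin(b)*cos(b) - 2.13*cos(b))/(1.83*sin(b)^3 + 0.21*sin(b)^2 + 2.13*sin(b) + 0.42)^2 = (17.2935*sin(b)^2 + 1.323*sin(b) + 6.7095)*cos(b)/(1.83*sin(b)^3 + 0.21*sin(b)^2 + 2.13*sin(b) + 0.42)^2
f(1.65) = -0.69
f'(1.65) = -0.10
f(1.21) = -0.77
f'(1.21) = 0.49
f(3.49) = 8.86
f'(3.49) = -61.52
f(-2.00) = 1.16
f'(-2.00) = -1.11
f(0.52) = -1.80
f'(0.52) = 3.28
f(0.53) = -1.76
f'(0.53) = 3.19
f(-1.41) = 0.97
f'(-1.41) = 0.34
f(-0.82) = 1.81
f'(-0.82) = 3.38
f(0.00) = -7.50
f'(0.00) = 38.04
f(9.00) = -2.16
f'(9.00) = -4.35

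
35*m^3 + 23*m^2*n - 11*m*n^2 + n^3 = (-7*m + n)*(-5*m + n)*(m + n)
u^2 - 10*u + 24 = (u - 6)*(u - 4)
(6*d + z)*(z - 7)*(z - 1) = 6*d*z^2 - 48*d*z + 42*d + z^3 - 8*z^2 + 7*z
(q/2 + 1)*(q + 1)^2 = q^3/2 + 2*q^2 + 5*q/2 + 1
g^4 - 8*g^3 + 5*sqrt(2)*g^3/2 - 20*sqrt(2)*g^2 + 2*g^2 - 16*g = g*(g - 8)*(g + sqrt(2)/2)*(g + 2*sqrt(2))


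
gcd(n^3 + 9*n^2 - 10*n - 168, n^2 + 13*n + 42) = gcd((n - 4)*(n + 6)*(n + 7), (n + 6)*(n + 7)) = n^2 + 13*n + 42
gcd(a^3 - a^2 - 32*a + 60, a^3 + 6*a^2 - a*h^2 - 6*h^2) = a + 6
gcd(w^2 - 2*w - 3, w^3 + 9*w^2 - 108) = w - 3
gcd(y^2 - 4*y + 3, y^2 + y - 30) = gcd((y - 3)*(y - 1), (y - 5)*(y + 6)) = 1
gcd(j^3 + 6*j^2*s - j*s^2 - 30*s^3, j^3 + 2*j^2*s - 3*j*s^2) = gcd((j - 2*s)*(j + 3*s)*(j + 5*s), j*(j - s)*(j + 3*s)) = j + 3*s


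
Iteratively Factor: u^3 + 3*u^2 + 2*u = (u)*(u^2 + 3*u + 2) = u*(u + 2)*(u + 1)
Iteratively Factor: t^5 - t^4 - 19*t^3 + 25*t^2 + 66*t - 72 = (t + 2)*(t^4 - 3*t^3 - 13*t^2 + 51*t - 36) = (t - 3)*(t + 2)*(t^3 - 13*t + 12) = (t - 3)*(t - 1)*(t + 2)*(t^2 + t - 12) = (t - 3)^2*(t - 1)*(t + 2)*(t + 4)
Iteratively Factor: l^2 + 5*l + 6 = (l + 2)*(l + 3)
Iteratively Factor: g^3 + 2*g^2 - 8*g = (g + 4)*(g^2 - 2*g) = g*(g + 4)*(g - 2)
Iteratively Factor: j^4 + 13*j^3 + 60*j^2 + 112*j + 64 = (j + 4)*(j^3 + 9*j^2 + 24*j + 16) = (j + 4)^2*(j^2 + 5*j + 4) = (j + 1)*(j + 4)^2*(j + 4)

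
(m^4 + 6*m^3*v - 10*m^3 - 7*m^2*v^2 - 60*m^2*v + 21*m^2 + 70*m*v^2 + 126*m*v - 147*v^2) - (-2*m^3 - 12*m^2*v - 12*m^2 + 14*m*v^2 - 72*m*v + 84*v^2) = m^4 + 6*m^3*v - 8*m^3 - 7*m^2*v^2 - 48*m^2*v + 33*m^2 + 56*m*v^2 + 198*m*v - 231*v^2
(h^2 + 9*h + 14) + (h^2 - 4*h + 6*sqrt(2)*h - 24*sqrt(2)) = 2*h^2 + 5*h + 6*sqrt(2)*h - 24*sqrt(2) + 14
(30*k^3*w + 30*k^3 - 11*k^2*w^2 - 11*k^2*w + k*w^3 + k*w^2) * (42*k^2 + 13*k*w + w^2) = 1260*k^5*w + 1260*k^5 - 72*k^4*w^2 - 72*k^4*w - 71*k^3*w^3 - 71*k^3*w^2 + 2*k^2*w^4 + 2*k^2*w^3 + k*w^5 + k*w^4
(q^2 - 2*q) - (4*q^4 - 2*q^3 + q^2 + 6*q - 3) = -4*q^4 + 2*q^3 - 8*q + 3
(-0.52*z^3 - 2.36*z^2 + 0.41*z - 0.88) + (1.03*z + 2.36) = -0.52*z^3 - 2.36*z^2 + 1.44*z + 1.48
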